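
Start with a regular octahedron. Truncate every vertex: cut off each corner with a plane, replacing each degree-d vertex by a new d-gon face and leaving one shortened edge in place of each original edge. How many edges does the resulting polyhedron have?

The base solid has V = 6, E = 12, F = 8.
Truncation replaces each original edge-end by a new vertex, so V′ = 2E = 24.
Each original edge survives, and each old vertex of degree d contributes d new edges; summing degrees gives Σd = 2E, so E′ = E + 2E = 3E = 36.
Each original face survives and each original vertex becomes one new face: F′ = F + V = 14.

36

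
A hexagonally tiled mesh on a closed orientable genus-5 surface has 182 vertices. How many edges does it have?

285

χ = 2 − 2·5 = -8, and every face is a hexagon so 6F = 2E.
V − E + F = -8 with E = 6F/2 gives 182 − (6/2 − 1)·F = -8, so F = 95 and E = 285.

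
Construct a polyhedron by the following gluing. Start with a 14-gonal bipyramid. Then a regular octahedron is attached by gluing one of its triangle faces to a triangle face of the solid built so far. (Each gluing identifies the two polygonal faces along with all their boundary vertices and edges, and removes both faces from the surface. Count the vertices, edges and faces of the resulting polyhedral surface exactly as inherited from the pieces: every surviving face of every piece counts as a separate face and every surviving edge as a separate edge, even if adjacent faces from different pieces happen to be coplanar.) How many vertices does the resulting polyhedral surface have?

19

A 14-gonal bipyramid: V=16, E=42, F=28.
Attach a regular octahedron (V=6, E=12, F=8) along a 3-gon: merge 3 vertices and 3 edges, delete both glued faces → V=19, E=51, F=34.
Check: V − E + F = 19 − 51 + 34 = 2.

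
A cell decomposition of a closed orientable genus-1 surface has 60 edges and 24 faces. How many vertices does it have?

For a closed orientable surface of genus 1, χ = 2 − 2·1 = 0.
V = 0 + E − F = 0 + 60 − 24 = 36.

36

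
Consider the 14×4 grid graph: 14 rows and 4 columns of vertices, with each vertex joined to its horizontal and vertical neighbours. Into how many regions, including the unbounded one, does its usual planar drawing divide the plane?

The grid has V = 14·4 = 56 vertices and E = 14·3 + 4·13 = 94 edges.
F = 2 − V + E = 2 − 56 + 94 = 40.

40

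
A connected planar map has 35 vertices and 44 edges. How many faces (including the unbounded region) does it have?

Euler's formula for a connected plane graph: V − E + F = 2, so F = 2 − 35 + 44 = 11.

11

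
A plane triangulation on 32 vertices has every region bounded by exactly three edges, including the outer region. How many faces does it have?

60

In a plane triangulation 3F = 2E and V − E + F = 2, so F = 2V − 4 = 2·32 − 4 = 60.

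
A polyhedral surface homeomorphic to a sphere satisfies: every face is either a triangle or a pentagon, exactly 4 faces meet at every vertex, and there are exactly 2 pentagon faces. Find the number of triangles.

10

Let x be the number of triangles; then F = 2 + x.
Edge–face incidences: 2E = 5·2 + 3·x = 10 + 3x.
Every vertex has degree 4, so 4V = 2E.
Euler: V − E + F = 2 ⇒ (2E)/4 − E + (2 + x) = 2.
Multiply by 8: 2·(2E) − 4·(2E) + 8·(2 + x) = 16, i.e. 16 + 8x − 2·(10 + 3x) = 16.
Collecting terms: 2x − 4 = 16, so 2x = 20, so x = 10.
Then 2E = 10 + 3·10 = 40, so E = 20, V = 2E/4 = 10, F = 2 + 10 = 12.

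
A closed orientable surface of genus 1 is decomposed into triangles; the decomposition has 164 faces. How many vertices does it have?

82

χ = 2 − 2·1 = 0, and every face is a triangle so 3F = 2E.
E = 3·164/2 = 246. Then V = 0 + E − F = 0 + 246 − 164 = 82.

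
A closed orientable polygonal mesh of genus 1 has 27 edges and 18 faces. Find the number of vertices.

9

For a closed orientable surface of genus 1, χ = 2 − 2·1 = 0.
V = 0 + E − F = 0 + 27 − 18 = 9.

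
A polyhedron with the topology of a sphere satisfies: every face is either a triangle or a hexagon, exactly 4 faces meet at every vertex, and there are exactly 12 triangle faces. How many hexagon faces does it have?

2

Let x be the number of hexagons; then F = 12 + x.
Edge–face incidences: 2E = 3·12 + 6·x = 36 + 6x.
Every vertex has degree 4, so 4V = 2E.
Euler: V − E + F = 2 ⇒ (2E)/4 − E + (12 + x) = 2.
Multiply by 8: 2·(2E) − 4·(2E) + 8·(12 + x) = 16, i.e. 96 + 8x − 2·(36 + 6x) = 16.
Collecting terms: −4x + 24 = 16, so −4x = −8, so x = 2.
Then 2E = 36 + 6·2 = 48, so E = 24, V = 2E/4 = 12, F = 12 + 2 = 14.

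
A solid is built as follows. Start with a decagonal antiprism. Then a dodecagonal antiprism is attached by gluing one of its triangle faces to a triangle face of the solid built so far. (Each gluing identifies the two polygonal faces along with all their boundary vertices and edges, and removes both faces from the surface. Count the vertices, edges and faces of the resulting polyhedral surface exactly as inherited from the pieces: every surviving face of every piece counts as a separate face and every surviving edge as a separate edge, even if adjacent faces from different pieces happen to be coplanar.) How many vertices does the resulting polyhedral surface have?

41

A decagonal antiprism: V=20, E=40, F=22.
Attach a dodecagonal antiprism (V=24, E=48, F=26) along a 3-gon: merge 3 vertices and 3 edges, delete both glued faces → V=41, E=85, F=46.
Check: V − E + F = 41 − 85 + 46 = 2.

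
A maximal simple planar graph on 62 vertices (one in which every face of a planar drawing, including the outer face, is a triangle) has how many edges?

In a plane triangulation 3F = 2E and V − E + F = 2, so E = 3V − 6 = 3·62 − 6 = 180.

180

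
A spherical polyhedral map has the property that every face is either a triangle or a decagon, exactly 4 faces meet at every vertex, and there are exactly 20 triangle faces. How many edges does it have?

Let x be the number of decagons; then F = 20 + x.
Edge–face incidences: 2E = 3·20 + 10·x = 60 + 10x.
Every vertex has degree 4, so 4V = 2E.
Euler: V − E + F = 2 ⇒ (2E)/4 − E + (20 + x) = 2.
Multiply by 8: 2·(2E) − 4·(2E) + 8·(20 + x) = 16, i.e. 160 + 8x − 2·(60 + 10x) = 16.
Collecting terms: −12x + 40 = 16, so −12x = −24, so x = 2.
Then 2E = 60 + 10·2 = 80, so E = 40, V = 2E/4 = 20, F = 20 + 2 = 22.

40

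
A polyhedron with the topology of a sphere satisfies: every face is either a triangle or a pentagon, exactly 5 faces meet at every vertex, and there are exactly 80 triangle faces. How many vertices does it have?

60

Let x be the number of pentagons; then F = 80 + x.
Edge–face incidences: 2E = 3·80 + 5·x = 240 + 5x.
Every vertex has degree 5, so 5V = 2E.
Euler: V − E + F = 2 ⇒ (2E)/5 − E + (80 + x) = 2.
Multiply by 10: 2·(2E) − 5·(2E) + 10·(80 + x) = 20, i.e. 800 + 10x − 3·(240 + 5x) = 20.
Collecting terms: −5x + 80 = 20, so −5x = −60, so x = 12.
Then 2E = 240 + 5·12 = 300, so E = 150, V = 2E/5 = 60, F = 80 + 12 = 92.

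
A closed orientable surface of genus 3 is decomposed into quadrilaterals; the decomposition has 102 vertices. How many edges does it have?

212

χ = 2 − 2·3 = -4, and every face is a square so 4F = 2E.
V − E + F = -4 with E = 4F/2 gives 102 − (4/2 − 1)·F = -4, so F = 106 and E = 212.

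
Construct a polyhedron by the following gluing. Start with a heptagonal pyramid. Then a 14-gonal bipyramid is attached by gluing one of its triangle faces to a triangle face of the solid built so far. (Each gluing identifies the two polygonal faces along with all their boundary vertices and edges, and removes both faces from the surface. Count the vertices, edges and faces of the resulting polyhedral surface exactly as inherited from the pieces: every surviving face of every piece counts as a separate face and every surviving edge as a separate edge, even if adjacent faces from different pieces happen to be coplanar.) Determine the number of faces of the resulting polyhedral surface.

A heptagonal pyramid: V=8, E=14, F=8.
Attach a 14-gonal bipyramid (V=16, E=42, F=28) along a 3-gon: merge 3 vertices and 3 edges, delete both glued faces → V=21, E=53, F=34.
Check: V − E + F = 21 − 53 + 34 = 2.

34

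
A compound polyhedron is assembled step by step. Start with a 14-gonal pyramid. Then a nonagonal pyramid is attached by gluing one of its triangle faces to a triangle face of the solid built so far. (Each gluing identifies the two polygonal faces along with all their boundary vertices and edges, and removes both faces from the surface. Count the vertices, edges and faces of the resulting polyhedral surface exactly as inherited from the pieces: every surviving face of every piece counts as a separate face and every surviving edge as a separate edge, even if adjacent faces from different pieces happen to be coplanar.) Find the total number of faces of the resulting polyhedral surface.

23

A 14-gonal pyramid: V=15, E=28, F=15.
Attach a nonagonal pyramid (V=10, E=18, F=10) along a 3-gon: merge 3 vertices and 3 edges, delete both glued faces → V=22, E=43, F=23.
Check: V − E + F = 22 − 43 + 23 = 2.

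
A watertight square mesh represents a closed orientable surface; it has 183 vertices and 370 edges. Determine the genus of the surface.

2

Every face is a square and each edge borders two faces, so 4F = 2·370, giving F = 185.
χ = V − E + F = 183 − 370 + 185 = -2.
For a closed orientable surface χ = 2 − 2g, so g = (2 − (-2))/2 = 2.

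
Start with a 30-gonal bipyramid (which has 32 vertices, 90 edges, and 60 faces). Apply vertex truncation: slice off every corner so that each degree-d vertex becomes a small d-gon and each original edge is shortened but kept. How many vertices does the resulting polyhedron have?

180

Truncation replaces each original edge-end by a new vertex, so V′ = 2E = 180.
Each original edge survives, and each old vertex of degree d contributes d new edges; summing degrees gives Σd = 2E, so E′ = E + 2E = 3E = 270.
Each original face survives and each original vertex becomes one new face: F′ = F + V = 92.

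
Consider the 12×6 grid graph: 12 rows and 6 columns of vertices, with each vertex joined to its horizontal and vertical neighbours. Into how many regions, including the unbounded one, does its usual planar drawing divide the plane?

56

The grid has V = 12·6 = 72 vertices and E = 12·5 + 6·11 = 126 edges.
F = 2 − V + E = 2 − 72 + 126 = 56.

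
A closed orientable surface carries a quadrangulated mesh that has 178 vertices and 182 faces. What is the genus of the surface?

Every face is a square, so 2E = 4·182 = 728, giving E = 364.
χ = V − E + F = 178 − 364 + 182 = -4.
For a closed orientable surface χ = 2 − 2g, so g = (2 − (-4))/2 = 3.

3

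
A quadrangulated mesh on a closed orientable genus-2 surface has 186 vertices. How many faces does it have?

χ = 2 − 2·2 = -2, and every face is a square so 4F = 2E.
V − E + F = -2 with E = 4F/2 gives 186 − (4/2 − 1)·F = -2, so F = 188 and E = 376.

188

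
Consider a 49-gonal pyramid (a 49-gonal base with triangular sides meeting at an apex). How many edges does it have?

A pyramid on an n-gon base has one n-gon and n triangles: V = 49 + 1 = 50, E = 2·49 = 98, F = 49 + 1 = 50.
Check: V − E + F = 50 − 98 + 50 = 2.

98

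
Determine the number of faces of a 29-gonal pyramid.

A pyramid on an n-gon base has one n-gon and n triangles: V = 29 + 1 = 30, E = 2·29 = 58, F = 29 + 1 = 30.

30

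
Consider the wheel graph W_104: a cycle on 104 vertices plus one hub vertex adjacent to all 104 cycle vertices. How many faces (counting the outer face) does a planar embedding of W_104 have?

105

W_104 has V = 104 + 1 = 105 vertices and E = 2·104 = 208 edges.
By Euler's formula F = 2 − V + E = 2 − 105 + 208 = 105.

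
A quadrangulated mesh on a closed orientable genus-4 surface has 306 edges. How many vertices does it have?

χ = 2 − 2·4 = -6, and every face is a square so 4F = 2E.
F = 2E/4 = 153. Then V = -6 + E − F = -6 + 306 − 153 = 147.

147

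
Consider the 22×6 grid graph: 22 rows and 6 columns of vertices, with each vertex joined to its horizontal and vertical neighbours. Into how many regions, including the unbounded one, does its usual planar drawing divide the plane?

The grid has V = 22·6 = 132 vertices and E = 22·5 + 6·21 = 236 edges.
F = 2 − V + E = 2 − 132 + 236 = 106.

106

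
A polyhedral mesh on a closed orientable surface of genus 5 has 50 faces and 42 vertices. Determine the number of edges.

100

For a closed orientable surface of genus 5, χ = 2 − 2·5 = -8.
E = V + F − (-8) = 42 + 50 − (-8) = 100.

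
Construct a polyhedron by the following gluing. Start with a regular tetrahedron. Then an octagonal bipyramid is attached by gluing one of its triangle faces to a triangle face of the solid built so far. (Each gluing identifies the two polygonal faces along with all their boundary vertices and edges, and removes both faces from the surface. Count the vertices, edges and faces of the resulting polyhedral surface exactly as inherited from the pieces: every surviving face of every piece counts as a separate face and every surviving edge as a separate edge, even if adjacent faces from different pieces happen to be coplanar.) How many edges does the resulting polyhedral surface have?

27

A regular tetrahedron: V=4, E=6, F=4.
Attach an octagonal bipyramid (V=10, E=24, F=16) along a 3-gon: merge 3 vertices and 3 edges, delete both glued faces → V=11, E=27, F=18.
Check: V − E + F = 11 − 27 + 18 = 2.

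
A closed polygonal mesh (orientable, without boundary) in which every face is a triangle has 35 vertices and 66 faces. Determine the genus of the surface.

Every face is a triangle, so 2E = 3·66 = 198, giving E = 99.
χ = V − E + F = 35 − 99 + 66 = 2.
For a closed orientable surface χ = 2 − 2g, so g = (2 − (2))/2 = 0.

0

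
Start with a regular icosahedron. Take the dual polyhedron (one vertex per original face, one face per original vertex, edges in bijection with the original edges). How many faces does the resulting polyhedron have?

12

The base solid has V = 12, E = 30, F = 20.
The dual swaps V and F and preserves E: V′ = F = 20, E′ = E = 30, F′ = V = 12.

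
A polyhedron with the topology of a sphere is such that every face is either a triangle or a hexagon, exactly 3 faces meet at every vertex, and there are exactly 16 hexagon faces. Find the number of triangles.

Let x be the number of triangles; then F = 16 + x.
Edge–face incidences: 2E = 6·16 + 3·x = 96 + 3x.
Every vertex has degree 3, so 3V = 2E.
Euler: V − E + F = 2 ⇒ (2E)/3 − E + (16 + x) = 2.
Multiply by 6: 2·(2E) − 3·(2E) + 6·(16 + x) = 12, i.e. 96 + 6x − (96 + 3x) = 12.
Collecting terms: 3x = 12, so x = 4.
Then 2E = 96 + 3·4 = 108, so E = 54, V = 2E/3 = 36, F = 16 + 4 = 20.

4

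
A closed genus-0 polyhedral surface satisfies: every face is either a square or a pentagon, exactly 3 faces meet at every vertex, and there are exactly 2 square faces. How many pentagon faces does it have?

Let x be the number of pentagons; then F = 2 + x.
Edge–face incidences: 2E = 4·2 + 5·x = 8 + 5x.
Every vertex has degree 3, so 3V = 2E.
Euler: V − E + F = 2 ⇒ (2E)/3 − E + (2 + x) = 2.
Multiply by 6: 2·(2E) − 3·(2E) + 6·(2 + x) = 12, i.e. 12 + 6x − (8 + 5x) = 12.
Collecting terms: x + 4 = 12, so x = 8.
Then 2E = 8 + 5·8 = 48, so E = 24, V = 2E/3 = 16, F = 2 + 8 = 10.

8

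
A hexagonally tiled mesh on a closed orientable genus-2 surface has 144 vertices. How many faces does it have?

χ = 2 − 2·2 = -2, and every face is a hexagon so 6F = 2E.
V − E + F = -2 with E = 6F/2 gives 144 − (6/2 − 1)·F = -2, so F = 73 and E = 219.

73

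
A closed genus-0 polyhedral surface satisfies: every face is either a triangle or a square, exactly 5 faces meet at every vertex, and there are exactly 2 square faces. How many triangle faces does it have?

Let x be the number of triangles; then F = 2 + x.
Edge–face incidences: 2E = 4·2 + 3·x = 8 + 3x.
Every vertex has degree 5, so 5V = 2E.
Euler: V − E + F = 2 ⇒ (2E)/5 − E + (2 + x) = 2.
Multiply by 10: 2·(2E) − 5·(2E) + 10·(2 + x) = 20, i.e. 20 + 10x − 3·(8 + 3x) = 20.
Collecting terms: x − 4 = 20, so x = 24.
Then 2E = 8 + 3·24 = 80, so E = 40, V = 2E/5 = 16, F = 2 + 24 = 26.

24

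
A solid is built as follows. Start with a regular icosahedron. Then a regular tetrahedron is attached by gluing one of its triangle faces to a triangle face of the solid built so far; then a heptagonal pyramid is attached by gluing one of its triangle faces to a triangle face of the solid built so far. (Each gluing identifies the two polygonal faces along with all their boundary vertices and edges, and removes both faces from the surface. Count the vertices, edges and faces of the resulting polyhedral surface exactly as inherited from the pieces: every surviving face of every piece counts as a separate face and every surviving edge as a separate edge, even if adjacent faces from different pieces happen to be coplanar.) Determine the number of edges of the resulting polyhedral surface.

44

A regular icosahedron: V=12, E=30, F=20.
Attach a regular tetrahedron (V=4, E=6, F=4) along a 3-gon: merge 3 vertices and 3 edges, delete both glued faces → V=13, E=33, F=22.
Attach a heptagonal pyramid (V=8, E=14, F=8) along a 3-gon: merge 3 vertices and 3 edges, delete both glued faces → V=18, E=44, F=28.
Check: V − E + F = 18 − 44 + 28 = 2.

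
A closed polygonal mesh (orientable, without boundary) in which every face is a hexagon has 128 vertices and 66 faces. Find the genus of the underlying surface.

Every face is a hexagon, so 2E = 6·66 = 396, giving E = 198.
χ = V − E + F = 128 − 198 + 66 = -4.
For a closed orientable surface χ = 2 − 2g, so g = (2 − (-4))/2 = 3.

3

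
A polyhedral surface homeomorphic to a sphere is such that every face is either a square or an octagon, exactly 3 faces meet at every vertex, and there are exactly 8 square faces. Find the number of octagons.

2

Let x be the number of octagons; then F = 8 + x.
Edge–face incidences: 2E = 4·8 + 8·x = 32 + 8x.
Every vertex has degree 3, so 3V = 2E.
Euler: V − E + F = 2 ⇒ (2E)/3 − E + (8 + x) = 2.
Multiply by 6: 2·(2E) − 3·(2E) + 6·(8 + x) = 12, i.e. 48 + 6x − (32 + 8x) = 12.
Collecting terms: −2x + 16 = 12, so −2x = −4, so x = 2.
Then 2E = 32 + 8·2 = 48, so E = 24, V = 2E/3 = 16, F = 8 + 2 = 10.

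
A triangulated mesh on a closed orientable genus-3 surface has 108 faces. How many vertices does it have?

χ = 2 − 2·3 = -4, and every face is a triangle so 3F = 2E.
E = 3·108/2 = 162. Then V = -4 + E − F = -4 + 162 − 108 = 50.

50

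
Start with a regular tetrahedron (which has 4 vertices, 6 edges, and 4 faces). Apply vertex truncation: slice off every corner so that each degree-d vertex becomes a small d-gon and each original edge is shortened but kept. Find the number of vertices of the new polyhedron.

12

Truncation replaces each original edge-end by a new vertex, so V′ = 2E = 12.
Each original edge survives, and each old vertex of degree d contributes d new edges; summing degrees gives Σd = 2E, so E′ = E + 2E = 3E = 18.
Each original face survives and each original vertex becomes one new face: F′ = F + V = 8.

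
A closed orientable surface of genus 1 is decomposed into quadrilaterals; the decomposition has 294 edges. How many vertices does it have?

147

χ = 2 − 2·1 = 0, and every face is a square so 4F = 2E.
F = 2E/4 = 147. Then V = 0 + E − F = 0 + 294 − 147 = 147.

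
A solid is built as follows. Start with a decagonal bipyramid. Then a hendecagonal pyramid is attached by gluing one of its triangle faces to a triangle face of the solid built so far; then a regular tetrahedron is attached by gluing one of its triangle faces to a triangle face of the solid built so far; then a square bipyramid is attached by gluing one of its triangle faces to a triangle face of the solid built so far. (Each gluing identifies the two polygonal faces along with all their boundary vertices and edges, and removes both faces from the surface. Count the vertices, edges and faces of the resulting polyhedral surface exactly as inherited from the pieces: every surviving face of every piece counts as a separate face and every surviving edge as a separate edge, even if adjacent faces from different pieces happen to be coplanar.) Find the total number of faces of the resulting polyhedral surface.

A decagonal bipyramid: V=12, E=30, F=20.
Attach a hendecagonal pyramid (V=12, E=22, F=12) along a 3-gon: merge 3 vertices and 3 edges, delete both glued faces → V=21, E=49, F=30.
Attach a regular tetrahedron (V=4, E=6, F=4) along a 3-gon: merge 3 vertices and 3 edges, delete both glued faces → V=22, E=52, F=32.
Attach a square bipyramid (V=6, E=12, F=8) along a 3-gon: merge 3 vertices and 3 edges, delete both glued faces → V=25, E=61, F=38.
Check: V − E + F = 25 − 61 + 38 = 2.

38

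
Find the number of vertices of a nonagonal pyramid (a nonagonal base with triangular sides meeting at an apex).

A pyramid on an n-gon base has one n-gon and n triangles: V = 9 + 1 = 10, E = 2·9 = 18, F = 9 + 1 = 10.

10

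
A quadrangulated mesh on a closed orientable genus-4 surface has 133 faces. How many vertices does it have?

χ = 2 − 2·4 = -6, and every face is a square so 4F = 2E.
E = 4·133/2 = 266. Then V = -6 + E − F = -6 + 266 − 133 = 127.

127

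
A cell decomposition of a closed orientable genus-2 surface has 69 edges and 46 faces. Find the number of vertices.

21

For a closed orientable surface of genus 2, χ = 2 − 2·2 = -2.
V = -2 + E − F = -2 + 69 − 46 = 21.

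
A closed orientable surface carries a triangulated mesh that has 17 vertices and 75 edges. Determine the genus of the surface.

5

Every face is a triangle and each edge borders two faces, so 3F = 2·75, giving F = 50.
χ = V − E + F = 17 − 75 + 50 = -8.
For a closed orientable surface χ = 2 − 2g, so g = (2 − (-8))/2 = 5.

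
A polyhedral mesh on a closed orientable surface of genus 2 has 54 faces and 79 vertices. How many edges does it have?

For a closed orientable surface of genus 2, χ = 2 − 2·2 = -2.
E = V + F − (-2) = 79 + 54 − (-2) = 135.

135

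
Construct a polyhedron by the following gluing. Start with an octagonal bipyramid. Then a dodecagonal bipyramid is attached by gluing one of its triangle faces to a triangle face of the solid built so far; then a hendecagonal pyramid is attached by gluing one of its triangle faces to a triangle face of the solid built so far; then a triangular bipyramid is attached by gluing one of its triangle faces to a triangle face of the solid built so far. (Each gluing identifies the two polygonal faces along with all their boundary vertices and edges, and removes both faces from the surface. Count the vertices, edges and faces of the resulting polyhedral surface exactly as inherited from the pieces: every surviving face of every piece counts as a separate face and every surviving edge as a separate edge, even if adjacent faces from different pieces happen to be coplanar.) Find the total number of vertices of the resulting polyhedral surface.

An octagonal bipyramid: V=10, E=24, F=16.
Attach a dodecagonal bipyramid (V=14, E=36, F=24) along a 3-gon: merge 3 vertices and 3 edges, delete both glued faces → V=21, E=57, F=38.
Attach a hendecagonal pyramid (V=12, E=22, F=12) along a 3-gon: merge 3 vertices and 3 edges, delete both glued faces → V=30, E=76, F=48.
Attach a triangular bipyramid (V=5, E=9, F=6) along a 3-gon: merge 3 vertices and 3 edges, delete both glued faces → V=32, E=82, F=52.
Check: V − E + F = 32 − 82 + 52 = 2.

32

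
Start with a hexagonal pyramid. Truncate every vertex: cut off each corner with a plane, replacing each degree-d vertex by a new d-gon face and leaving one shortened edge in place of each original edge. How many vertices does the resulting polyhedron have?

24

The base solid has V = 7, E = 12, F = 7.
Truncation replaces each original edge-end by a new vertex, so V′ = 2E = 24.
Each original edge survives, and each old vertex of degree d contributes d new edges; summing degrees gives Σd = 2E, so E′ = E + 2E = 3E = 36.
Each original face survives and each original vertex becomes one new face: F′ = F + V = 14.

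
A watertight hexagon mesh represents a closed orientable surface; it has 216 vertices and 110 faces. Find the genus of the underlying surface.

3

Every face is a hexagon, so 2E = 6·110 = 660, giving E = 330.
χ = V − E + F = 216 − 330 + 110 = -4.
For a closed orientable surface χ = 2 − 2g, so g = (2 − (-4))/2 = 3.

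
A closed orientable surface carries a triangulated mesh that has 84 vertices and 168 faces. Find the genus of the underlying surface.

Every face is a triangle, so 2E = 3·168 = 504, giving E = 252.
χ = V − E + F = 84 − 252 + 168 = 0.
For a closed orientable surface χ = 2 − 2g, so g = (2 − (0))/2 = 1.

1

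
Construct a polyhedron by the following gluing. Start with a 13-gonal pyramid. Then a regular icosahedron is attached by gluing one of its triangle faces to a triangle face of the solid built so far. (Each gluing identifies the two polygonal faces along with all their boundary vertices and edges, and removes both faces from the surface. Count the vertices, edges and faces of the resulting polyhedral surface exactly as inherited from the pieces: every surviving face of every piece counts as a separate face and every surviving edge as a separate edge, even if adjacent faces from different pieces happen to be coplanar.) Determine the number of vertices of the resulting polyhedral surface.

23

A 13-gonal pyramid: V=14, E=26, F=14.
Attach a regular icosahedron (V=12, E=30, F=20) along a 3-gon: merge 3 vertices and 3 edges, delete both glued faces → V=23, E=53, F=32.
Check: V − E + F = 23 − 53 + 32 = 2.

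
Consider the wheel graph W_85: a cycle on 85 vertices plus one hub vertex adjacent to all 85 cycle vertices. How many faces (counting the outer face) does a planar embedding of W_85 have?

86

W_85 has V = 85 + 1 = 86 vertices and E = 2·85 = 170 edges.
By Euler's formula F = 2 − V + E = 2 − 86 + 170 = 86.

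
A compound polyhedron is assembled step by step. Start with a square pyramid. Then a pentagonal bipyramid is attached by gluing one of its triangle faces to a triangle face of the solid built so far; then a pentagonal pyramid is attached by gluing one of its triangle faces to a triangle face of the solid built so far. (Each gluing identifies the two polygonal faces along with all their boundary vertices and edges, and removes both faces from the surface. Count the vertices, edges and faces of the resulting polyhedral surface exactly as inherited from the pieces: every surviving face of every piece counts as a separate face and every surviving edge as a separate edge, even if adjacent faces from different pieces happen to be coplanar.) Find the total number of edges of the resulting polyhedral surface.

27

A square pyramid: V=5, E=8, F=5.
Attach a pentagonal bipyramid (V=7, E=15, F=10) along a 3-gon: merge 3 vertices and 3 edges, delete both glued faces → V=9, E=20, F=13.
Attach a pentagonal pyramid (V=6, E=10, F=6) along a 3-gon: merge 3 vertices and 3 edges, delete both glued faces → V=12, E=27, F=17.
Check: V − E + F = 12 − 27 + 17 = 2.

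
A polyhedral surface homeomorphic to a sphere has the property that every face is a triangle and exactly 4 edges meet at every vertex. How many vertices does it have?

6

Each face has 3 edges and each edge borders two faces, so 2E = 3F.
Each vertex has degree 4, so 4V = 2E and hence V = 3F/4.
Euler: V − E + F = 2 ⇒ (3F/4) − (3F/2) + F = 2.
Multiply by 8: (6 − 12 + 8)F = 16, i.e. 2F = 16.
So F = 8, E = 3·8/2 = 12, V = 3·8/4 = 6.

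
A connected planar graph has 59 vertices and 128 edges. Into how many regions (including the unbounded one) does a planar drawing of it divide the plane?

Euler's formula for a connected plane graph: V − E + F = 2, so F = 2 − 59 + 128 = 71.

71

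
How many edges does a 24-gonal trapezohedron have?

The n-trapezohedron (dual of the n-antiprism) has V = 2·24 + 2 = 50, E = 4·24 = 96, F = 2·24 = 48.
Check: V − E + F = 50 − 96 + 48 = 2.

96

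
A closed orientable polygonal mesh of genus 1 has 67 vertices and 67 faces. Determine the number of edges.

134

For a closed orientable surface of genus 1, χ = 2 − 2·1 = 0.
E = V + F − (0) = 67 + 67 − (0) = 134.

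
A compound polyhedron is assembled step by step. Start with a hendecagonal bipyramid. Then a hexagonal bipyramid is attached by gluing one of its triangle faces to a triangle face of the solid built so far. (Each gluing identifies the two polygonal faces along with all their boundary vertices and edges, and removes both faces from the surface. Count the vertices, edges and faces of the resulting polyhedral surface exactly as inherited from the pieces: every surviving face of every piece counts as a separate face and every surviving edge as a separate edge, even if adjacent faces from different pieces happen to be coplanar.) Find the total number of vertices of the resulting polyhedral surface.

18

A hendecagonal bipyramid: V=13, E=33, F=22.
Attach a hexagonal bipyramid (V=8, E=18, F=12) along a 3-gon: merge 3 vertices and 3 edges, delete both glued faces → V=18, E=48, F=32.
Check: V − E + F = 18 − 48 + 32 = 2.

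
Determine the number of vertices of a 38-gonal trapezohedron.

78

The n-trapezohedron (dual of the n-antiprism) has V = 2·38 + 2 = 78, E = 4·38 = 152, F = 2·38 = 76.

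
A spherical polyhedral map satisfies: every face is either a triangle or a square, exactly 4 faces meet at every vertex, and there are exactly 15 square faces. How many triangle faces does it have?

Let x be the number of triangles; then F = 15 + x.
Edge–face incidences: 2E = 4·15 + 3·x = 60 + 3x.
Every vertex has degree 4, so 4V = 2E.
Euler: V − E + F = 2 ⇒ (2E)/4 − E + (15 + x) = 2.
Multiply by 8: 2·(2E) − 4·(2E) + 8·(15 + x) = 16, i.e. 120 + 8x − 2·(60 + 3x) = 16.
Collecting terms: 2x = 16, so x = 8.
Then 2E = 60 + 3·8 = 84, so E = 42, V = 2E/4 = 21, F = 15 + 8 = 23.

8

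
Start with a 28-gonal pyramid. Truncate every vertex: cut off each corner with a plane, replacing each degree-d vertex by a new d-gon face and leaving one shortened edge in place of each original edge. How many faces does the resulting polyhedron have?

58

The base solid has V = 29, E = 56, F = 29.
Truncation replaces each original edge-end by a new vertex, so V′ = 2E = 112.
Each original edge survives, and each old vertex of degree d contributes d new edges; summing degrees gives Σd = 2E, so E′ = E + 2E = 3E = 168.
Each original face survives and each original vertex becomes one new face: F′ = F + V = 58.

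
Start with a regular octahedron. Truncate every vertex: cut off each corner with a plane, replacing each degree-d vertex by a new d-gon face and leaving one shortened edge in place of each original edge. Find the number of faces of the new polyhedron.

The base solid has V = 6, E = 12, F = 8.
Truncation replaces each original edge-end by a new vertex, so V′ = 2E = 24.
Each original edge survives, and each old vertex of degree d contributes d new edges; summing degrees gives Σd = 2E, so E′ = E + 2E = 3E = 36.
Each original face survives and each original vertex becomes one new face: F′ = F + V = 14.

14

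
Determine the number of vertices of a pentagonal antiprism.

An antiprism on an n-gon has two n-gon caps and 2n triangles: V = 2·5 = 10, E = 4·5 = 20, F = 2·5 + 2 = 12.

10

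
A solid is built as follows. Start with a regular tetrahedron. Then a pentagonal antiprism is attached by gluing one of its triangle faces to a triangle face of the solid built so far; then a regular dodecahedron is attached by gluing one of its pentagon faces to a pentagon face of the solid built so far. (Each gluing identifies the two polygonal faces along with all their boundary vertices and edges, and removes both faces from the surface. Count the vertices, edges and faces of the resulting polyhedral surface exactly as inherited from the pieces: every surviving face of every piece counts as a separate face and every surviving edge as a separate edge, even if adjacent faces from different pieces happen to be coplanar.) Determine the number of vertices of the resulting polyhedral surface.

26

A regular tetrahedron: V=4, E=6, F=4.
Attach a pentagonal antiprism (V=10, E=20, F=12) along a 3-gon: merge 3 vertices and 3 edges, delete both glued faces → V=11, E=23, F=14.
Attach a regular dodecahedron (V=20, E=30, F=12) along a 5-gon: merge 5 vertices and 5 edges, delete both glued faces → V=26, E=48, F=24.
Check: V − E + F = 26 − 48 + 24 = 2.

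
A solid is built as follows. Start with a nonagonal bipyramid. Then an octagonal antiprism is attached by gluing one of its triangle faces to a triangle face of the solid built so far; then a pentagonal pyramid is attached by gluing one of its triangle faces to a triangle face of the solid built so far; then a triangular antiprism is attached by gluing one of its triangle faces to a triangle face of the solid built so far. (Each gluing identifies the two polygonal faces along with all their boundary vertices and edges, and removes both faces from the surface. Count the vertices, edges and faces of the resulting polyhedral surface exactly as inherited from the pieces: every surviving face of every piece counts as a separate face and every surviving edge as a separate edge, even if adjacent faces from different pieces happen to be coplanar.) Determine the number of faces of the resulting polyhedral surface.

44

A nonagonal bipyramid: V=11, E=27, F=18.
Attach an octagonal antiprism (V=16, E=32, F=18) along a 3-gon: merge 3 vertices and 3 edges, delete both glued faces → V=24, E=56, F=34.
Attach a pentagonal pyramid (V=6, E=10, F=6) along a 3-gon: merge 3 vertices and 3 edges, delete both glued faces → V=27, E=63, F=38.
Attach a triangular antiprism (V=6, E=12, F=8) along a 3-gon: merge 3 vertices and 3 edges, delete both glued faces → V=30, E=72, F=44.
Check: V − E + F = 30 − 72 + 44 = 2.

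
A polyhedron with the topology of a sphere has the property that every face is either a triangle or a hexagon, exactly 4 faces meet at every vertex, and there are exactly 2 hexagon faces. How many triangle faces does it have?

Let x be the number of triangles; then F = 2 + x.
Edge–face incidences: 2E = 6·2 + 3·x = 12 + 3x.
Every vertex has degree 4, so 4V = 2E.
Euler: V − E + F = 2 ⇒ (2E)/4 − E + (2 + x) = 2.
Multiply by 8: 2·(2E) − 4·(2E) + 8·(2 + x) = 16, i.e. 16 + 8x − 2·(12 + 3x) = 16.
Collecting terms: 2x − 8 = 16, so 2x = 24, so x = 12.
Then 2E = 12 + 3·12 = 48, so E = 24, V = 2E/4 = 12, F = 2 + 12 = 14.

12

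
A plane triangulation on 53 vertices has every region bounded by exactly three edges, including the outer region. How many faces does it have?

102

In a plane triangulation 3F = 2E and V − E + F = 2, so F = 2V − 4 = 2·53 − 4 = 102.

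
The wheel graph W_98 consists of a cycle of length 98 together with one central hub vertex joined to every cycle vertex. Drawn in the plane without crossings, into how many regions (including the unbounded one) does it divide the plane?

W_98 has V = 98 + 1 = 99 vertices and E = 2·98 = 196 edges.
By Euler's formula F = 2 − V + E = 2 − 99 + 196 = 99.

99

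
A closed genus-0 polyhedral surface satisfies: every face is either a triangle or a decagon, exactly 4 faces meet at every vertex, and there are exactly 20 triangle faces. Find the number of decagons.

2

Let x be the number of decagons; then F = 20 + x.
Edge–face incidences: 2E = 3·20 + 10·x = 60 + 10x.
Every vertex has degree 4, so 4V = 2E.
Euler: V − E + F = 2 ⇒ (2E)/4 − E + (20 + x) = 2.
Multiply by 8: 2·(2E) − 4·(2E) + 8·(20 + x) = 16, i.e. 160 + 8x − 2·(60 + 10x) = 16.
Collecting terms: −12x + 40 = 16, so −12x = −24, so x = 2.
Then 2E = 60 + 10·2 = 80, so E = 40, V = 2E/4 = 20, F = 20 + 2 = 22.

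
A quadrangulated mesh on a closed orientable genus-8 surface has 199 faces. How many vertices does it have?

χ = 2 − 2·8 = -14, and every face is a square so 4F = 2E.
E = 4·199/2 = 398. Then V = -14 + E − F = -14 + 398 − 199 = 185.

185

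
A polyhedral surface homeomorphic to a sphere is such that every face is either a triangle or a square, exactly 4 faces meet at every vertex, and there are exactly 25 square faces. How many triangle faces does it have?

Let x be the number of triangles; then F = 25 + x.
Edge–face incidences: 2E = 4·25 + 3·x = 100 + 3x.
Every vertex has degree 4, so 4V = 2E.
Euler: V − E + F = 2 ⇒ (2E)/4 − E + (25 + x) = 2.
Multiply by 8: 2·(2E) − 4·(2E) + 8·(25 + x) = 16, i.e. 200 + 8x − 2·(100 + 3x) = 16.
Collecting terms: 2x = 16, so x = 8.
Then 2E = 100 + 3·8 = 124, so E = 62, V = 2E/4 = 31, F = 25 + 8 = 33.

8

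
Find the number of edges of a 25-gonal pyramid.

50

A pyramid on an n-gon base has one n-gon and n triangles: V = 25 + 1 = 26, E = 2·25 = 50, F = 25 + 1 = 26.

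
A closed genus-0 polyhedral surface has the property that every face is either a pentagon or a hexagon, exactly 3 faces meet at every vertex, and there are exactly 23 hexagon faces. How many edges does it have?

99

Let x be the number of pentagons; then F = 23 + x.
Edge–face incidences: 2E = 6·23 + 5·x = 138 + 5x.
Every vertex has degree 3, so 3V = 2E.
Euler: V − E + F = 2 ⇒ (2E)/3 − E + (23 + x) = 2.
Multiply by 6: 2·(2E) − 3·(2E) + 6·(23 + x) = 12, i.e. 138 + 6x − (138 + 5x) = 12.
Collecting terms: x = 12.
Then 2E = 138 + 5·12 = 198, so E = 99, V = 2E/3 = 66, F = 23 + 12 = 35.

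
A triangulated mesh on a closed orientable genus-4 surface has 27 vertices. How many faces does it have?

66

χ = 2 − 2·4 = -6, and every face is a triangle so 3F = 2E.
V − E + F = -6 with E = 3F/2 gives 27 − (3/2 − 1)·F = -6, so F = 66 and E = 99.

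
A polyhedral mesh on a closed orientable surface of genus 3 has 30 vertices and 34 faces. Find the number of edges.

For a closed orientable surface of genus 3, χ = 2 − 2·3 = -4.
E = V + F − (-4) = 30 + 34 − (-4) = 68.

68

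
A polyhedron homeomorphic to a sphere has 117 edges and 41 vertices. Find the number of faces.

Here V − E + F = 2.
F = 2 − V + E = 2 − 41 + 117 = 78.

78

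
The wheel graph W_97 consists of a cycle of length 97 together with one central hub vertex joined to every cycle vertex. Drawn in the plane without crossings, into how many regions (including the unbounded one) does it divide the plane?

98

W_97 has V = 97 + 1 = 98 vertices and E = 2·97 = 194 edges.
By Euler's formula F = 2 − V + E = 2 − 98 + 194 = 98.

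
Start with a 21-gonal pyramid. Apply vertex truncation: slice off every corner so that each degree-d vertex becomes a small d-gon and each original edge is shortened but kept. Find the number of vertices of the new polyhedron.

84

The base solid has V = 22, E = 42, F = 22.
Truncation replaces each original edge-end by a new vertex, so V′ = 2E = 84.
Each original edge survives, and each old vertex of degree d contributes d new edges; summing degrees gives Σd = 2E, so E′ = E + 2E = 3E = 126.
Each original face survives and each original vertex becomes one new face: F′ = F + V = 44.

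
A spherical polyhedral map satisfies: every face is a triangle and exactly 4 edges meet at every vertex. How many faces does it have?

Each face has 3 edges and each edge borders two faces, so 2E = 3F.
Each vertex has degree 4, so 4V = 2E and hence V = 3F/4.
Euler: V − E + F = 2 ⇒ (3F/4) − (3F/2) + F = 2.
Multiply by 8: (6 − 12 + 8)F = 16, i.e. 2F = 16.
So F = 8, E = 3·8/2 = 12, V = 3·8/4 = 6.

8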